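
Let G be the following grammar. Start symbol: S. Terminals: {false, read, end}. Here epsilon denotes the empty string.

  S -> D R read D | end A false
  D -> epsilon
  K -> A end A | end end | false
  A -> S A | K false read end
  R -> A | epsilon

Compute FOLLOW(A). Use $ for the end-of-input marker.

FIRST(D) = {epsilon}
FIRST(S) = {end, false, read}  (via D R read D)
FIRST(K) = {end, false, read}  (via A end A)
FIRST(A) = {end, false, read}  (via S A, K false read end)
FIRST(R) = {epsilon, end, false, read}  (via A)
FOLLOW(S) includes $ since S is the start symbol.
FOLLOW(S): in A->S A, S is followed by A with FIRST {end, false, read}. Thus FOLLOW(S) = {$, end, false, read}.
FOLLOW(D): in S->D R read D (occurrence 1), D is followed by R read D with FIRST {end, false, read}; in S->D R read D (occurrence 2), the suffix after D is empty, so FOLLOW(D) ⊇ FOLLOW(S) = {$, end, false, read}. Thus FOLLOW(D) = {$, end, false, read}.
FOLLOW(K): in A->K false read end, K is followed by false read end with FIRST {false}. Thus FOLLOW(K) = {false}.
FOLLOW(R): in S->D R read D, R is followed by read D with FIRST {read}. Thus FOLLOW(R) = {read}.
FOLLOW(A): in S->end A false, A is followed by false with FIRST {false}; in K->A end A (occurrence 1), A is followed by end A with FIRST {end}; in K->A end A (occurrence 2), the suffix after A is empty, so FOLLOW(A) ⊇ FOLLOW(K) = {false}; in A->S A, the suffix after A is empty (adds nothing new); in R->A, the suffix after A is empty, so FOLLOW(A) ⊇ FOLLOW(R) = {read}. Thus FOLLOW(A) = {end, false, read}.

{end, false, read}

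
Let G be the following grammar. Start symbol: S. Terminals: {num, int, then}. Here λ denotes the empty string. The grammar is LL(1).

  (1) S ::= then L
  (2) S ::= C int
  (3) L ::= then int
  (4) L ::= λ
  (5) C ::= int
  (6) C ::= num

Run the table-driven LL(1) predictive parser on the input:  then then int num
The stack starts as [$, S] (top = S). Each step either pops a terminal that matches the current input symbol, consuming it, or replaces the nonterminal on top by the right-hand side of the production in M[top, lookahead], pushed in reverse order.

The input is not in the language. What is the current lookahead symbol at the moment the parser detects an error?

num

step 1: stack=$ S  input=then then int num $  — expand S ::= then L
step 2: stack=$ L then  input=then then int num $  — match then
step 3: stack=$ L  input=then int num $  — expand L ::= then int
step 4: stack=$ int then  input=then int num $  — match then
step 5: stack=$ int  input=int num $  — match int
step 6: stack=$  input=num $  — error: stack empty but input remains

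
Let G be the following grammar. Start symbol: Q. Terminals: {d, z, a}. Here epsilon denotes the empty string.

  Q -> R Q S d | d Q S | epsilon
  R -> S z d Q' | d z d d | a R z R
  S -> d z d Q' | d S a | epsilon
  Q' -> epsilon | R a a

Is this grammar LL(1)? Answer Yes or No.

FIRST(Q) = {epsilon, a, d, z}
FIRST(R) = {a, d, z}
FIRST(S) = {epsilon, d}
FIRST(Q') = {epsilon, a, d, z}
FOLLOW(Q) = {$, d}
FOLLOW(R) = {a, d, z}
FOLLOW(S) = {$, a, d, z}
FOLLOW(Q') = {$, a, d, z}
Cell M[Q, d] receives both Q -> R Q S d and Q -> d Q S and Q -> epsilon — the grammar is not LL(1).

No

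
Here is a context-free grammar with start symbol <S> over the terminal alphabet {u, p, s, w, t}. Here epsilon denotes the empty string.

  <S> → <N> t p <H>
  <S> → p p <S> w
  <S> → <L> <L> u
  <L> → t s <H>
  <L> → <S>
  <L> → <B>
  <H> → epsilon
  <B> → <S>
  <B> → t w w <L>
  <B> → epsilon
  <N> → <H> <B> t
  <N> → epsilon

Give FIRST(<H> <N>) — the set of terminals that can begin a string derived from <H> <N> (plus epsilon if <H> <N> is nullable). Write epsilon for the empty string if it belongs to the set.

FIRST(<H>) = {epsilon}
FIRST(<S>) = {p, t, u}  (via <N> t p <H>, <L> <L> u)
FIRST(<B>) = {epsilon, p, t, u}  (via <S>)
FIRST(<L>) = {epsilon, p, t, u}  (via <S>, <B>)
FIRST(<N>) = {epsilon, p, t, u}  (via <H> <B> t)
FIRST(<H> <N>): take FIRST of each symbol in turn, carrying on past any symbol whose FIRST contains epsilon; result {epsilon, p, t, u}.

{epsilon, p, t, u}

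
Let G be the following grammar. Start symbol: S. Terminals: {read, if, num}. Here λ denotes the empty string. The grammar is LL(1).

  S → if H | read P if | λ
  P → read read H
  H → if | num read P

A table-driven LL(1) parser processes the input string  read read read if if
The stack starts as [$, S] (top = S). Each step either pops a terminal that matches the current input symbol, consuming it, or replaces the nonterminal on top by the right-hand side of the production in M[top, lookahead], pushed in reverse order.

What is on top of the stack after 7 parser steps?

if

step 1: stack=$ S  input=read read read if if $  — expand S → read P if
step 2: stack=$ if P read  input=read read read if if $  — match read
step 3: stack=$ if P  input=read read if if $  — expand P → read read H
step 4: stack=$ if H read read  input=read read if if $  — match read
step 5: stack=$ if H read  input=read if if $  — match read
step 6: stack=$ if H  input=if if $  — expand H → if
step 7: stack=$ if if  input=if if $  — match if
Stack after step 7: $ if (top = if).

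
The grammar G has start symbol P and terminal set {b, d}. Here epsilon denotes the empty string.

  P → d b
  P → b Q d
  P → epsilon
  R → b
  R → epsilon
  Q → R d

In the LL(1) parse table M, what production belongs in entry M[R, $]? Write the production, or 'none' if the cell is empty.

FIRST(P) = {epsilon, b, d}
FIRST(R) = {epsilon, b}
FIRST(Q) = {b, d}  (via R d)
FOLLOW(P) includes $ since P is the start symbol.
FOLLOW(R): in Q→R d, R is followed by d with FIRST {d}. Thus FOLLOW(R) = {d}.
For R → b: FIRST(b) = {b}, so it goes in M[R, t] for t ∈ {b}.
For R → epsilon: FIRST(epsilon) = {epsilon}, so it goes in M[R, t] for t ∈ {}; since epsilon ∈ FIRST, also for every t ∈ FOLLOW(R) = {d}.
None of these place a production in M[R, $].

none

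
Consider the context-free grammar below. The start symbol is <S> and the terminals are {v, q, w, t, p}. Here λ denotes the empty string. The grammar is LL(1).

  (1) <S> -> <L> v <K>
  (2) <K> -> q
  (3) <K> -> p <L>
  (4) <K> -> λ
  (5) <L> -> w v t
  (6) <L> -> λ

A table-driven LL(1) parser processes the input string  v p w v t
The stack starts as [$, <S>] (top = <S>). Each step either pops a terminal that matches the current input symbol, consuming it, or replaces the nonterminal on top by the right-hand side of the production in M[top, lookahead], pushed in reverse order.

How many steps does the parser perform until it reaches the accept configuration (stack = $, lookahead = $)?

9

     Stack        Input        Action
  1  $ <S>        v p w v t $  expand <S> -> <L> v <K>
  2  $ <K> v <L>  v p w v t $  expand <L> -> λ
  3  $ <K> v      v p w v t $  match v
  4  $ <K>        p w v t $    expand <K> -> p <L>
  5  $ <L> p      p w v t $    match p
  6  $ <L>        w v t $      expand <L> -> w v t
  7  $ t v w      w v t $      match w
  8  $ t v        v t $        match v
  9  $ t          t $          match t
Accept reached after 9 steps.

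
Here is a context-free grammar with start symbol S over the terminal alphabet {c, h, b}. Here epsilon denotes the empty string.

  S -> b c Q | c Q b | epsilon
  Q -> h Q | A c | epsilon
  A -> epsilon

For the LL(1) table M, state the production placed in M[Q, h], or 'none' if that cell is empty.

FIRST(S) = {epsilon, b, c}
FIRST(A) = {epsilon}
FIRST(Q) = {epsilon, c, h}  (via A c)
FOLLOW(S) includes $ since S is the start symbol.
FOLLOW(S): S appears on no right-hand side. Thus FOLLOW(S) = {$}.
FOLLOW(Q): in S->b c Q, the suffix after Q is empty, so FOLLOW(Q) ⊇ FOLLOW(S) = {$}; in S->c Q b, Q is followed by b with FIRST {b}; in Q->h Q, the suffix after Q is empty (adds nothing new). Thus FOLLOW(Q) = {$, b}.
For Q -> h Q: FIRST(h Q) = {h}, so it goes in M[Q, t] for t ∈ {h}.
For Q -> A c: FIRST(A c) = {c}, so it goes in M[Q, t] for t ∈ {c}.
For Q -> epsilon: FIRST(epsilon) = {epsilon}, so it goes in M[Q, t] for t ∈ {}; since epsilon ∈ FIRST, also for every t ∈ FOLLOW(Q) = {$, b}.

Q -> h Q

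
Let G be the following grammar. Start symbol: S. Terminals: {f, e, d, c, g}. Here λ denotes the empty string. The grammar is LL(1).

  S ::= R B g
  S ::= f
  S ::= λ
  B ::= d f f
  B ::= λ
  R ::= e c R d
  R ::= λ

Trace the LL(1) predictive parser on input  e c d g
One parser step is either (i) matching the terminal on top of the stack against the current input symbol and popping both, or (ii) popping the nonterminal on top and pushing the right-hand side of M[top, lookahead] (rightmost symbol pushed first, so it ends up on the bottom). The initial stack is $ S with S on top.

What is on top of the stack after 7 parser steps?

g

step 1: stack=$ S  input=e c d g $  — expand S ::= R B g
step 2: stack=$ g B R  input=e c d g $  — expand R ::= e c R d
step 3: stack=$ g B d R c e  input=e c d g $  — match e
step 4: stack=$ g B d R c  input=c d g $  — match c
step 5: stack=$ g B d R  input=d g $  — expand R ::= λ
step 6: stack=$ g B d  input=d g $  — match d
step 7: stack=$ g B  input=g $  — expand B ::= λ
Stack after step 7: $ g (top = g).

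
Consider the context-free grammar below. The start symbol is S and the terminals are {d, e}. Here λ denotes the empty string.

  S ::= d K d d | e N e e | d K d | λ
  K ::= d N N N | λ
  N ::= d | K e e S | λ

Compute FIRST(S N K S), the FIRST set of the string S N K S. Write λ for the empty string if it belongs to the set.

FIRST(S): from S::=d K d d we get {d}; from S::=e N e e we get {e}; from S::=d K d we get {d}; from S::=λ we get {λ}. So FIRST(S) = {λ, d, e}.
FIRST(K): from K::=d N N N we get {d}; from K::=λ we get {λ}. So FIRST(K) = {λ, d}.
FIRST(N): from N::=d we get {d}; from N::=K e e S we get {d, e}; from N::=λ we get {λ}. So FIRST(N) = {λ, d, e}.
FIRST(S N K S): take FIRST of each symbol in turn, carrying on past any symbol whose FIRST contains λ; result {λ, d, e}.

{λ, d, e}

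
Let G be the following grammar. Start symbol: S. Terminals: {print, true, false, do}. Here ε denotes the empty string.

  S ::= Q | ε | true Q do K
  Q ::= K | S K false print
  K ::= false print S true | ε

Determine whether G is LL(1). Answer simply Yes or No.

No

FIRST(S) = {ε, false, true}
FIRST(Q) = {ε, false, true}
FIRST(K) = {ε, false}
FOLLOW(S) = {$, false, true}
FOLLOW(Q) = {$, do, false, true}
FOLLOW(K) = {$, do, false, true}
Cell M[K, false] receives both K ::= false print S true and K ::= ε — the grammar is not LL(1).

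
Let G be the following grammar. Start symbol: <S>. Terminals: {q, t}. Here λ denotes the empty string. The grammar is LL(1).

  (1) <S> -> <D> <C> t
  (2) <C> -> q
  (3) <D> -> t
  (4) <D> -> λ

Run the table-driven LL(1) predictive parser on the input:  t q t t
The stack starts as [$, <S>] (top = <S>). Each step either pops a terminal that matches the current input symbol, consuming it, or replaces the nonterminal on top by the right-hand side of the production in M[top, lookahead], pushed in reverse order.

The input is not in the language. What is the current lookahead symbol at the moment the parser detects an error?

step 1: stack=$ <S>  input=t q t t $  — expand <S> -> <D> <C> t
step 2: stack=$ t <C> <D>  input=t q t t $  — expand <D> -> t
step 3: stack=$ t <C> t  input=t q t t $  — match t
step 4: stack=$ t <C>  input=q t t $  — expand <C> -> q
step 5: stack=$ t q  input=q t t $  — match q
step 6: stack=$ t  input=t t $  — match t
step 7: stack=$  input=t $  — error: stack empty but input remains

t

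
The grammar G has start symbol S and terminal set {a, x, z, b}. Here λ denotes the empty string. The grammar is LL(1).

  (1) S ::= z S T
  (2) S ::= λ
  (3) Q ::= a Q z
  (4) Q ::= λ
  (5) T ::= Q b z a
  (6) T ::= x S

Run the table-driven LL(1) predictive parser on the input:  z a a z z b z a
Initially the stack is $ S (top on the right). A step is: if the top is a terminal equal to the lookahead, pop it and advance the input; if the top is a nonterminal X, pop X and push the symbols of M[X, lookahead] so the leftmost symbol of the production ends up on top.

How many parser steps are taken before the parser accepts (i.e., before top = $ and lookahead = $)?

      Stack            Input              Action
   1  $ S              z a a z z b z a $  expand S ::= z S T
   2  $ T S z          z a a z z b z a $  match z
   3  $ T S            a a z z b z a $    expand S ::= λ
   4  $ T              a a z z b z a $    expand T ::= Q b z a
   5  $ a z b Q        a a z z b z a $    expand Q ::= a Q z
   6  $ a z b z Q a    a a z z b z a $    match a
   7  $ a z b z Q      a z z b z a $      expand Q ::= a Q z
   8  $ a z b z z Q a  a z z b z a $      match a
   9  $ a z b z z Q    z z b z a $        expand Q ::= λ
  10  $ a z b z z      z z b z a $        match z
  11  $ a z b z        z b z a $          match z
  12  $ a z b          b z a $            match b
  13  $ a z            z a $              match z
  14  $ a              a $                match a
Accept reached after 14 steps.

14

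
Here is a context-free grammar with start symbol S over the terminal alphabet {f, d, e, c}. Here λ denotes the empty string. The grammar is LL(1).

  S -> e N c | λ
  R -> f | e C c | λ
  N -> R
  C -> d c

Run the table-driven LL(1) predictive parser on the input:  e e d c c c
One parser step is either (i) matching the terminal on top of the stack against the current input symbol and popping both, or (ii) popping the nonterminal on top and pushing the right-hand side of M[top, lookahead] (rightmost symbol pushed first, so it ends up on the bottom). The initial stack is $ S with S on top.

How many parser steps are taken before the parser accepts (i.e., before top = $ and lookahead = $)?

      Stack      Input          Action
   1  $ S        e e d c c c $  expand S -> e N c
   2  $ c N e    e e d c c c $  match e
   3  $ c N      e d c c c $    expand N -> R
   4  $ c R      e d c c c $    expand R -> e C c
   5  $ c c C e  e d c c c $    match e
   6  $ c c C    d c c c $      expand C -> d c
   7  $ c c c d  d c c c $      match d
   8  $ c c c    c c c $        match c
   9  $ c c      c c $          match c
  10  $ c        c $            match c
Accept reached after 10 steps.

10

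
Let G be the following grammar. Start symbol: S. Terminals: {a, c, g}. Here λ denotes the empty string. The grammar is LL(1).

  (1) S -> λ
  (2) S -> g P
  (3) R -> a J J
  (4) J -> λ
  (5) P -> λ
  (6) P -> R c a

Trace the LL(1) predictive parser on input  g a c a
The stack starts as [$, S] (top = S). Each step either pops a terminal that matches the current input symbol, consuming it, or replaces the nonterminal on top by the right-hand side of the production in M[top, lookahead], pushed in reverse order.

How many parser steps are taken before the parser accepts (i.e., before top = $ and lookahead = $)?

     Stack        Input      Action
  1  $ S          g a c a $  expand S -> g P
  2  $ P g        g a c a $  match g
  3  $ P          a c a $    expand P -> R c a
  4  $ a c R      a c a $    expand R -> a J J
  5  $ a c J J a  a c a $    match a
  6  $ a c J J    c a $      expand J -> λ
  7  $ a c J      c a $      expand J -> λ
  8  $ a c        c a $      match c
  9  $ a          a $        match a
Accept reached after 9 steps.

9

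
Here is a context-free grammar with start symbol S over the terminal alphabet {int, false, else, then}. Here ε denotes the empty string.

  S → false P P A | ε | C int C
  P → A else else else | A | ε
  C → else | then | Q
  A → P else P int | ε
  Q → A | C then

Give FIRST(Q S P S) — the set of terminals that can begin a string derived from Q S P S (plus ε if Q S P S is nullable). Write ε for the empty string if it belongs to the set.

{ε, else, false, int, then}

FIRST(S) = {ε, else, false, int, then}  (via C int C)
FIRST(P) = {ε, else}  (via A else else else, A)
FIRST(A) = {ε, else}  (via P else P int)
FIRST(C) = {ε, else, then}  (via Q)
FIRST(Q) = {ε, else, then}  (via A, C then)
FIRST(Q S P S): take FIRST of each symbol in turn, carrying on past any symbol whose FIRST contains ε; result {ε, else, false, int, then}.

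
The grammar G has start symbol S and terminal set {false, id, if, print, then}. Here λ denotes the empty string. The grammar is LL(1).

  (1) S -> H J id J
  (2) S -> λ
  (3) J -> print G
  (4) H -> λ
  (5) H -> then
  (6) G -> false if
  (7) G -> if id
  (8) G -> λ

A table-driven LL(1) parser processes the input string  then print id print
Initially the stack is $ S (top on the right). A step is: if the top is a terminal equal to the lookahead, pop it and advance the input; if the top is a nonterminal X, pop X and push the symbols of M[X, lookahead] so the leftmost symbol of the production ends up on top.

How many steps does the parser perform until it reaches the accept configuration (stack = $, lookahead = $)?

      Stack           Input                  Action
   1  $ S             then print id print $  expand S -> H J id J
   2  $ J id J H      then print id print $  expand H -> then
   3  $ J id J then   then print id print $  match then
   4  $ J id J        print id print $       expand J -> print G
   5  $ J id G print  print id print $       match print
   6  $ J id G        id print $             expand G -> λ
   7  $ J id          id print $             match id
   8  $ J             print $                expand J -> print G
   9  $ G print       print $                match print
  10  $ G             $                      expand G -> λ
Accept reached after 10 steps.

10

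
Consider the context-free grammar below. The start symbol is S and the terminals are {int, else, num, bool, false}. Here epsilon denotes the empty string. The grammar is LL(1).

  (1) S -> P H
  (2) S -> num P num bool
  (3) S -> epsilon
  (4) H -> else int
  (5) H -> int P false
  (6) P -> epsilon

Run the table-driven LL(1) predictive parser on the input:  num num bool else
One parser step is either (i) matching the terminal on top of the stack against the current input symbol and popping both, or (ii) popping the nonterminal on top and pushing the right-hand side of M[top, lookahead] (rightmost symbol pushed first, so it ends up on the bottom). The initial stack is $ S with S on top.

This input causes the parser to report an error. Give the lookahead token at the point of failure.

     Stack             Input                Action
  1  $ S               num num bool else $  expand S -> num P num bool
  2  $ bool num P num  num num bool else $  match num
  3  $ bool num P      num bool else $      expand P -> epsilon
  4  $ bool num        num bool else $      match num
  5  $ bool            bool else $          match bool
  6  $                 else $               error: stack empty but input remains

else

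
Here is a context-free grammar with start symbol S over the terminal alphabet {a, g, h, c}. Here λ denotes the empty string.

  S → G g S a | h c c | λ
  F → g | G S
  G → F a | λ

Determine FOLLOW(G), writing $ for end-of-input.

FIRST(S): from S→G g S a we get {a, g, h}; from S→h c c we get {h}; from S→λ we get {λ}. So FIRST(S) = {λ, a, g, h}.
FIRST(F): from F→g we get {g}; from F→G S we get {λ, a, g, h}. So FIRST(F) = {λ, a, g, h}.
FIRST(G): from G→F a we get {a, g, h}; from G→λ we get {λ}. So FIRST(G) = {λ, a, g, h}.
FOLLOW(S) includes $ since S is the start symbol.
FOLLOW(F): in G→F a, F is followed by a with FIRST {a}. Thus FOLLOW(F) = {a}.
FOLLOW(S): in S→G g S a, S is followed by a with FIRST {a}; in F→G S, the suffix after S is empty, so FOLLOW(S) ⊇ FOLLOW(F) = {a}. Thus FOLLOW(S) = {$, a}.
FOLLOW(G): in S→G g S a, G is followed by g S a with FIRST {g}; in F→G S, G is followed by S with FIRST {λ, a, g, h}; in F→G S, the suffix after G is nullable, so FOLLOW(G) ⊇ FOLLOW(F) = {a}. Thus FOLLOW(G) = {a, g, h}.

{a, g, h}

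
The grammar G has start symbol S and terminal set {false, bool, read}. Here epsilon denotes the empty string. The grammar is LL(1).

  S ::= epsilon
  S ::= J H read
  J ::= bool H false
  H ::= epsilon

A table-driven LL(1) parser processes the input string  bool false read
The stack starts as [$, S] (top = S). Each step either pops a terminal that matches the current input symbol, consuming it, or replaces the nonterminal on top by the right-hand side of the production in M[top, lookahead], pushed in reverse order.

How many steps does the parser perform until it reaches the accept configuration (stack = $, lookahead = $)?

7

step 1: stack=$ S  input=bool false read $  — expand S ::= J H read
step 2: stack=$ read H J  input=bool false read $  — expand J ::= bool H false
step 3: stack=$ read H false H bool  input=bool false read $  — match bool
step 4: stack=$ read H false H  input=false read $  — expand H ::= epsilon
step 5: stack=$ read H false  input=false read $  — match false
step 6: stack=$ read H  input=read $  — expand H ::= epsilon
step 7: stack=$ read  input=read $  — match read
Accept reached after 7 steps.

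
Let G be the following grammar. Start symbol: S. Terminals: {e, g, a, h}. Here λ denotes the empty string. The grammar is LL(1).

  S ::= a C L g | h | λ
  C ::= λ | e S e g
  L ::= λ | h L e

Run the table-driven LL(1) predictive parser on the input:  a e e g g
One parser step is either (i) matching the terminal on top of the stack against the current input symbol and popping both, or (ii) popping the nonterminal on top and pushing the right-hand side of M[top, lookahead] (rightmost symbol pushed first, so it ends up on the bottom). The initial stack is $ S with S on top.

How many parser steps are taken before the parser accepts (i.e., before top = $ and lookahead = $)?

step 1: stack=$ S  input=a e e g g $  — expand S ::= a C L g
step 2: stack=$ g L C a  input=a e e g g $  — match a
step 3: stack=$ g L C  input=e e g g $  — expand C ::= e S e g
step 4: stack=$ g L g e S e  input=e e g g $  — match e
step 5: stack=$ g L g e S  input=e g g $  — expand S ::= λ
step 6: stack=$ g L g e  input=e g g $  — match e
step 7: stack=$ g L g  input=g g $  — match g
step 8: stack=$ g L  input=g $  — expand L ::= λ
step 9: stack=$ g  input=g $  — match g
Accept reached after 9 steps.

9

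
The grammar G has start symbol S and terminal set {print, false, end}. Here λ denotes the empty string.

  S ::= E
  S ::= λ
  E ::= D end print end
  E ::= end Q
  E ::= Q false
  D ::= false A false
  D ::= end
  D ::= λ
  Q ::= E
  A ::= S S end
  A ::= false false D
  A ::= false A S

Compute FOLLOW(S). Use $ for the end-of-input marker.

FIRST(D) = {λ, end, false}
FIRST(S) = {λ, end, false}  (via E)
FIRST(A) = {end, false}  (via S S end)
FIRST(E) = {end, false}  (via D end print end, Q false)
FIRST(Q) = {end, false}  (via E)
FOLLOW(S) includes $ since S is the start symbol.
FOLLOW(A): in D::=false A false, A is followed by false with FIRST {false}; in A::=false A S, A is followed by S with FIRST {λ, end, false}; in A::=false A S, the suffix after A is nullable (adds nothing new). Thus FOLLOW(A) = {end, false}.
FOLLOW(S): in A::=S S end (occurrence 1), S is followed by S end with FIRST {end, false}; in A::=S S end (occurrence 2), S is followed by end with FIRST {end}; in A::=false A S, the suffix after S is empty, so FOLLOW(S) ⊇ FOLLOW(A) = {end, false}. Thus FOLLOW(S) = {$, end, false}.
FOLLOW(D): in E::=D end print end, D is followed by end print end with FIRST {end}; in A::=false false D, the suffix after D is empty, so FOLLOW(D) ⊇ FOLLOW(A) = {end, false}. Thus FOLLOW(D) = {end, false}.
FOLLOW(E): in S::=E, the suffix after E is empty, so FOLLOW(E) ⊇ FOLLOW(S) = {$, end, false}; in Q::=E, the suffix after E is empty, so FOLLOW(E) ⊇ FOLLOW(Q) = {$, end, false}. Thus FOLLOW(E) = {$, end, false}.
FOLLOW(Q): in E::=end Q, the suffix after Q is empty, so FOLLOW(Q) ⊇ FOLLOW(E) = {$, end, false}; in E::=Q false, Q is followed by false with FIRST {false}. Thus FOLLOW(Q) = {$, end, false}.

{$, end, false}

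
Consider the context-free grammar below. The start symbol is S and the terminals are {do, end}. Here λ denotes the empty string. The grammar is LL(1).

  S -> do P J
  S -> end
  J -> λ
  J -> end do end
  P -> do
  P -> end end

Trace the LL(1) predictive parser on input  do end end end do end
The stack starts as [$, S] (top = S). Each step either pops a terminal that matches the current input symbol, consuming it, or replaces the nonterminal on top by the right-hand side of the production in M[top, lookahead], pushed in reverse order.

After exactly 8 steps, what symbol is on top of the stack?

     Stack         Input                    Action
  1  $ S           do end end end do end $  expand S -> do P J
  2  $ J P do      do end end end do end $  match do
  3  $ J P         end end end do end $     expand P -> end end
  4  $ J end end   end end end do end $     match end
  5  $ J end       end end do end $         match end
  6  $ J           end do end $             expand J -> end do end
  7  $ end do end  end do end $             match end
  8  $ end do      do end $                 match do
Stack after step 8: $ end (top = end).

end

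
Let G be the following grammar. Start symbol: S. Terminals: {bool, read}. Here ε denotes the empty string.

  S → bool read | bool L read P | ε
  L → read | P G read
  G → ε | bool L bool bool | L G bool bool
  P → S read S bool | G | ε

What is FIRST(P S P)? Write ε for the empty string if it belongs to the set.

FIRST(S) = {ε, bool}
FIRST(L) = {bool, read}  (via P G read)
FIRST(G) = {ε, bool, read}  (via L G bool bool)
FIRST(P) = {ε, bool, read}  (via S read S bool, G)
FIRST(P S P): take FIRST of each symbol in turn, carrying on past any symbol whose FIRST contains ε; result {ε, bool, read}.

{ε, bool, read}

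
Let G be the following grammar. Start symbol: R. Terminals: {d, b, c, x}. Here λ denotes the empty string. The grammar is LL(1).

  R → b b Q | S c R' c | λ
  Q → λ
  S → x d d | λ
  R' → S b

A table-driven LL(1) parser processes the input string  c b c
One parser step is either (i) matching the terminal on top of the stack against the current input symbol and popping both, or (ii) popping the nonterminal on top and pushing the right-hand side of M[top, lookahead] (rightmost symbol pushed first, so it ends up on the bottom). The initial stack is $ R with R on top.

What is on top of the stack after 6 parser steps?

c

     Stack       Input    Action
  1  $ R         c b c $  expand R → S c R' c
  2  $ c R' c S  c b c $  expand S → λ
  3  $ c R' c    c b c $  match c
  4  $ c R'      b c $    expand R' → S b
  5  $ c b S     b c $    expand S → λ
  6  $ c b       b c $    match b
Stack after step 6: $ c (top = c).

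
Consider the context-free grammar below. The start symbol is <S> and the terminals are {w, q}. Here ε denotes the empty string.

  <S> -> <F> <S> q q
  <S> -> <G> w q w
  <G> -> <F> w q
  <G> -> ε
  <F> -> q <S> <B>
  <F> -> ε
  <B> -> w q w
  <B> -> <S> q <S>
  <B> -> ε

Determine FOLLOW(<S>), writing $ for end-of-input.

FIRST(<F>): from <F>->q <S> <B> we get {q}; from <F>->ε we get {ε}. So FIRST(<F>) = {ε, q}.
FIRST(<G>): from <G>-><F> w q we get {q, w}; from <G>->ε we get {ε}. So FIRST(<G>) = {ε, q, w}.
FIRST(<S>): from <S>-><F> <S> q q we get {q, w}; from <S>-><G> w q w we get {q, w}. So FIRST(<S>) = {q, w}.
FIRST(<B>): from <B>->w q w we get {w}; from <B>-><S> q <S> we get {q, w}; from <B>->ε we get {ε}. So FIRST(<B>) = {ε, q, w}.
FOLLOW(<S>) includes $ since <S> is the start symbol.
FOLLOW(<G>): in <S>-><G> w q w, <G> is followed by w q w with FIRST {w}. Thus FOLLOW(<G>) = {w}.
FOLLOW(<F>): in <S>-><F> <S> q q, <F> is followed by <S> q q with FIRST {q, w}; in <G>-><F> w q, <F> is followed by w q with FIRST {w}. Thus FOLLOW(<F>) = {q, w}.
FOLLOW(<B>): in <F>->q <S> <B>, the suffix after <B> is empty, so FOLLOW(<B>) ⊇ FOLLOW(<F>) = {q, w}. Thus FOLLOW(<B>) = {q, w}.
FOLLOW(<S>): in <S>-><F> <S> q q, <S> is followed by q q with FIRST {q}; in <F>->q <S> <B>, <S> is followed by <B> with FIRST {ε, q, w}; in <F>->q <S> <B>, the suffix after <S> is nullable, so FOLLOW(<S>) ⊇ FOLLOW(<F>) = {q, w}; in <B>-><S> q <S> (occurrence 1), <S> is followed by q <S> with FIRST {q}; in <B>-><S> q <S> (occurrence 2), the suffix after <S> is empty, so FOLLOW(<S>) ⊇ FOLLOW(<B>) = {q, w}. Thus FOLLOW(<S>) = {$, q, w}.

{$, q, w}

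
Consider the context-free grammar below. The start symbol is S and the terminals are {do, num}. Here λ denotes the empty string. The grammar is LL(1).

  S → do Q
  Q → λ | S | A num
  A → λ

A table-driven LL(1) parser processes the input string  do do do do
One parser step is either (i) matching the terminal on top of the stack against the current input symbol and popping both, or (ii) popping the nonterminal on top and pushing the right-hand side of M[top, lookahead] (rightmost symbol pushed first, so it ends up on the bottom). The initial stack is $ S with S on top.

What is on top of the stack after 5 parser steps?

Q

step 1: stack=$ S  input=do do do do $  — expand S → do Q
step 2: stack=$ Q do  input=do do do do $  — match do
step 3: stack=$ Q  input=do do do $  — expand Q → S
step 4: stack=$ S  input=do do do $  — expand S → do Q
step 5: stack=$ Q do  input=do do do $  — match do
Stack after step 5: $ Q (top = Q).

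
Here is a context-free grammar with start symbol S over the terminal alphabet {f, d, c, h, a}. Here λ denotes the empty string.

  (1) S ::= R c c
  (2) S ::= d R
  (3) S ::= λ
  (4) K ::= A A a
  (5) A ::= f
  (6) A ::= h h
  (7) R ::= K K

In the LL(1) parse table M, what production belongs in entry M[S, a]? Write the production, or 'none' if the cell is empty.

none

FIRST(A): from A::=f we get {f}; from A::=h h we get {h}. So FIRST(A) = {f, h}.
FIRST(K): from K::=A A a we get {f, h}. So FIRST(K) = {f, h}.
FIRST(R): from R::=K K we get {f, h}. So FIRST(R) = {f, h}.
FIRST(S): from S::=R c c we get {f, h}; from S::=d R we get {d}; from S::=λ we get {λ}. So FIRST(S) = {λ, d, f, h}.
FOLLOW(S) includes $ since S is the start symbol.
FOLLOW(S): S appears on no right-hand side. Thus FOLLOW(S) = {$}.
For S ::= R c c: FIRST(R c c) = {f, h}, so it goes in M[S, t] for t ∈ {f, h}.
For S ::= d R: FIRST(d R) = {d}, so it goes in M[S, t] for t ∈ {d}.
For S ::= λ: FIRST(λ) = {λ}, so it goes in M[S, t] for t ∈ {}; since λ ∈ FIRST, also for every t ∈ FOLLOW(S) = {$}.
None of these place a production in M[S, a].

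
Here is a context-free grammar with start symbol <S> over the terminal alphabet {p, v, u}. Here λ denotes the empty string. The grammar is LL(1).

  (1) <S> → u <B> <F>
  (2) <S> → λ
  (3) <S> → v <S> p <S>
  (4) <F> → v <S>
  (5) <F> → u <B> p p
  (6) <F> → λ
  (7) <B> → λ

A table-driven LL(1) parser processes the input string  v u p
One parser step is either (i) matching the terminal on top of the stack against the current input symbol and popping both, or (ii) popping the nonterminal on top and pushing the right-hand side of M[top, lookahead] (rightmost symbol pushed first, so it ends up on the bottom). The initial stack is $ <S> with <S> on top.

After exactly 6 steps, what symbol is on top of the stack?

step 1: stack=$ <S>  input=v u p $  — expand <S> → v <S> p <S>
step 2: stack=$ <S> p <S> v  input=v u p $  — match v
step 3: stack=$ <S> p <S>  input=u p $  — expand <S> → u <B> <F>
step 4: stack=$ <S> p <F> <B> u  input=u p $  — match u
step 5: stack=$ <S> p <F> <B>  input=p $  — expand <B> → λ
step 6: stack=$ <S> p <F>  input=p $  — expand <F> → λ
Stack after step 6: $ <S> p (top = p).

p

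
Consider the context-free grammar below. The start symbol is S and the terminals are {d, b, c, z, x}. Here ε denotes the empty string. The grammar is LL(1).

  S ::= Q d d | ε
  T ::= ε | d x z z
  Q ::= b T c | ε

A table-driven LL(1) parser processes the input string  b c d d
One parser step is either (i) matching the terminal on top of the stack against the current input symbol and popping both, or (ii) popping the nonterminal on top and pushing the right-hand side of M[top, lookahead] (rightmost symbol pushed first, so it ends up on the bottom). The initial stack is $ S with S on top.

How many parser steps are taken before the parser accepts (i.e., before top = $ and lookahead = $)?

     Stack        Input      Action
  1  $ S          b c d d $  expand S ::= Q d d
  2  $ d d Q      b c d d $  expand Q ::= b T c
  3  $ d d c T b  b c d d $  match b
  4  $ d d c T    c d d $    expand T ::= ε
  5  $ d d c      c d d $    match c
  6  $ d d        d d $      match d
  7  $ d          d $        match d
Accept reached after 7 steps.

7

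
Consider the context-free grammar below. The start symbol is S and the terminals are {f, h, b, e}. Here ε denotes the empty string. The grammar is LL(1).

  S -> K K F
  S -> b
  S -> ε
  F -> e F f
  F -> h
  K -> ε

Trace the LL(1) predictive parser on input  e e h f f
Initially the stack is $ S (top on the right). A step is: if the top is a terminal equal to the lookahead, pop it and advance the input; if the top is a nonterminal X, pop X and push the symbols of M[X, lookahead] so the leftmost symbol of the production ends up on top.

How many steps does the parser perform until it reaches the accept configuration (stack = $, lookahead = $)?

step 1: stack=$ S  input=e e h f f $  — expand S -> K K F
step 2: stack=$ F K K  input=e e h f f $  — expand K -> ε
step 3: stack=$ F K  input=e e h f f $  — expand K -> ε
step 4: stack=$ F  input=e e h f f $  — expand F -> e F f
step 5: stack=$ f F e  input=e e h f f $  — match e
step 6: stack=$ f F  input=e h f f $  — expand F -> e F f
step 7: stack=$ f f F e  input=e h f f $  — match e
step 8: stack=$ f f F  input=h f f $  — expand F -> h
step 9: stack=$ f f h  input=h f f $  — match h
step 10: stack=$ f f  input=f f $  — match f
step 11: stack=$ f  input=f $  — match f
Accept reached after 11 steps.

11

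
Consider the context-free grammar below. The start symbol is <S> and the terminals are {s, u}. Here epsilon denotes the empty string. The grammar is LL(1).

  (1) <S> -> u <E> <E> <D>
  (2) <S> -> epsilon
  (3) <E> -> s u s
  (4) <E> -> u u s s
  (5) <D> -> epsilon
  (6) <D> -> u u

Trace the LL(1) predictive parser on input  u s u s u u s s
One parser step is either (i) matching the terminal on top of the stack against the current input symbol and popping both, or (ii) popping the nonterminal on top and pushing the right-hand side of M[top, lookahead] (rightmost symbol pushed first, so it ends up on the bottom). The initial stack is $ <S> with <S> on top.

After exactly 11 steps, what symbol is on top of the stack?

<D>

      Stack            Input              Action
   1  $ <S>            u s u s u u s s $  expand <S> -> u <E> <E> <D>
   2  $ <D> <E> <E> u  u s u s u u s s $  match u
   3  $ <D> <E> <E>    s u s u u s s $    expand <E> -> s u s
   4  $ <D> <E> s u s  s u s u u s s $    match s
   5  $ <D> <E> s u    u s u u s s $      match u
   6  $ <D> <E> s      s u u s s $        match s
   7  $ <D> <E>        u u s s $          expand <E> -> u u s s
   8  $ <D> s s u u    u u s s $          match u
   9  $ <D> s s u      u s s $            match u
  10  $ <D> s s        s s $              match s
  11  $ <D> s          s $                match s
Stack after step 11: $ <D> (top = <D>).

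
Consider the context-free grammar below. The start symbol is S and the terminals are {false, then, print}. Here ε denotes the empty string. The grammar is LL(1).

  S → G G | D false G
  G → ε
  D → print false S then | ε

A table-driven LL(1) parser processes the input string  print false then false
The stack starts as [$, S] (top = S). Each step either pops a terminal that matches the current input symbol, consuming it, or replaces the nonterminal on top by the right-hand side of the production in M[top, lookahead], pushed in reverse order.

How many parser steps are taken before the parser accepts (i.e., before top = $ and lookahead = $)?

      Stack                         Input                     Action
   1  $ S                           print false then false $  expand S → D false G
   2  $ G false D                   print false then false $  expand D → print false S then
   3  $ G false then S false print  print false then false $  match print
   4  $ G false then S false        false then false $        match false
   5  $ G false then S              then false $              expand S → G G
   6  $ G false then G G            then false $              expand G → ε
   7  $ G false then G              then false $              expand G → ε
   8  $ G false then                then false $              match then
   9  $ G false                     false $                   match false
  10  $ G                           $                         expand G → ε
Accept reached after 10 steps.

10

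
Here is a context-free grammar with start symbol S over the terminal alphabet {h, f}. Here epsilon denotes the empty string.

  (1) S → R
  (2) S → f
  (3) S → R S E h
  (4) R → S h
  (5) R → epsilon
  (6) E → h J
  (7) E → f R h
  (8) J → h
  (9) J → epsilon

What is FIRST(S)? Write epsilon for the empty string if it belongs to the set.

FIRST(E): from E→h J we get {h}; from E→f R h we get {f}. So FIRST(E) = {f, h}.
FIRST(J): from J→h we get {h}; from J→epsilon we get {epsilon}. So FIRST(J) = {epsilon, h}.
FIRST(S): from S→R we get {epsilon, f, h}; from S→f we get {f}; from S→R S E h we get {f, h}. So FIRST(S) = {epsilon, f, h}.
FIRST(R): from R→S h we get {f, h}; from R→epsilon we get {epsilon}. So FIRST(R) = {epsilon, f, h}.

{epsilon, f, h}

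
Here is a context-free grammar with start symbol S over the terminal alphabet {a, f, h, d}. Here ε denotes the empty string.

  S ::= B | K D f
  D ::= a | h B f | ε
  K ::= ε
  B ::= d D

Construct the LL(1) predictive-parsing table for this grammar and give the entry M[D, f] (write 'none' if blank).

D ::= ε

FIRST(D): from D::=a we get {a}; from D::=h B f we get {h}; from D::=ε we get {ε}. So FIRST(D) = {ε, a, h}.
FIRST(K): from K::=ε we get {ε}. So FIRST(K) = {ε}.
FIRST(B): from B::=d D we get {d}. So FIRST(B) = {d}.
FIRST(S): from S::=B we get {d}; from S::=K D f we get {a, f, h}. So FIRST(S) = {a, d, f, h}.
FOLLOW(S) includes $ since S is the start symbol.
FOLLOW(B): in S::=B, the suffix after B is empty, so FOLLOW(B) ⊇ FOLLOW(S) = {$}; in D::=h B f, B is followed by f with FIRST {f}. Thus FOLLOW(B) = {$, f}.
FOLLOW(D): in S::=K D f, D is followed by f with FIRST {f}; in B::=d D, the suffix after D is empty, so FOLLOW(D) ⊇ FOLLOW(B) = {$, f}. Thus FOLLOW(D) = {$, f}.
For D ::= a: FIRST(a) = {a}, so it goes in M[D, t] for t ∈ {a}.
For D ::= h B f: FIRST(h B f) = {h}, so it goes in M[D, t] for t ∈ {h}.
For D ::= ε: FIRST(ε) = {ε}, so it goes in M[D, t] for t ∈ {}; since ε ∈ FIRST, also for every t ∈ FOLLOW(D) = {$, f}.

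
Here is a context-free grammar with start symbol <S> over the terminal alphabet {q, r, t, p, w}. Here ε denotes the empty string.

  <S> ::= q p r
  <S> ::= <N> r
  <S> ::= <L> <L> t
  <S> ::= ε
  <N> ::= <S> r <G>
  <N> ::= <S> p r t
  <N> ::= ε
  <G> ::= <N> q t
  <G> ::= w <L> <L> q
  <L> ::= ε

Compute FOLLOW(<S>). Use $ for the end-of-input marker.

{$, p, r}

FIRST(<L>): from <L>::=ε we get {ε}. So FIRST(<L>) = {ε}.
FIRST(<S>): from <S>::=q p r we get {q}; from <S>::=<N> r we get {p, q, r, t}; from <S>::=<L> <L> t we get {t}; from <S>::=ε we get {ε}. So FIRST(<S>) = {ε, p, q, r, t}.
FIRST(<N>): from <N>::=<S> r <G> we get {p, q, r, t}; from <N>::=<S> p r t we get {p, q, r, t}; from <N>::=ε we get {ε}. So FIRST(<N>) = {ε, p, q, r, t}.
FIRST(<G>): from <G>::=<N> q t we get {p, q, r, t}; from <G>::=w <L> <L> q we get {w}. So FIRST(<G>) = {p, q, r, t, w}.
FOLLOW(<S>) includes $ since <S> is the start symbol.
FOLLOW(<S>): in <N>::=<S> r <G>, <S> is followed by r <G> with FIRST {r}; in <N>::=<S> p r t, <S> is followed by p r t with FIRST {p}. Thus FOLLOW(<S>) = {$, p, r}.
FOLLOW(<N>): in <S>::=<N> r, <N> is followed by r with FIRST {r}; in <G>::=<N> q t, <N> is followed by q t with FIRST {q}. Thus FOLLOW(<N>) = {q, r}.
FOLLOW(<G>): in <N>::=<S> r <G>, the suffix after <G> is empty, so FOLLOW(<G>) ⊇ FOLLOW(<N>) = {q, r}. Thus FOLLOW(<G>) = {q, r}.
FOLLOW(<L>): in <S>::=<L> <L> t (occurrence 1), <L> is followed by <L> t with FIRST {t}; in <S>::=<L> <L> t (occurrence 2), <L> is followed by t with FIRST {t}; in <G>::=w <L> <L> q (occurrence 1), <L> is followed by <L> q with FIRST {q}; in <G>::=w <L> <L> q (occurrence 2), <L> is followed by q with FIRST {q}. Thus FOLLOW(<L>) = {q, t}.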